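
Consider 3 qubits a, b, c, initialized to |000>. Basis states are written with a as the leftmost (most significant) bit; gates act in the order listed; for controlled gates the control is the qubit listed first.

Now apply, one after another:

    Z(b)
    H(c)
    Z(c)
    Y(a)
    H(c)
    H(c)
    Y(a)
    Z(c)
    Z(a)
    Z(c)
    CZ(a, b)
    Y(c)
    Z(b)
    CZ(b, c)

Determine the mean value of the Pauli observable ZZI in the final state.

In the final state, ZZI has expectation 1. Key observation: gates 3-8 undo each other exactly, leaving only the rest of the circuit to track.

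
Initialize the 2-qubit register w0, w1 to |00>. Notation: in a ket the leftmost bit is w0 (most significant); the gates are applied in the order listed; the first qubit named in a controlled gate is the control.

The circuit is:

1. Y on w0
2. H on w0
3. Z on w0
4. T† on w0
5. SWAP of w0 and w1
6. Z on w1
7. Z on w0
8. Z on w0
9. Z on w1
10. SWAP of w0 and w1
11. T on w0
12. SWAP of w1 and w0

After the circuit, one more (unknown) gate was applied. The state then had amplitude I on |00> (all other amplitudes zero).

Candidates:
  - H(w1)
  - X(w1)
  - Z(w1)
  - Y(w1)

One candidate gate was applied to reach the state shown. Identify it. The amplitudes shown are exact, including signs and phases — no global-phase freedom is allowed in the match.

It was H(w1) that produced the state shown. Key observation: the block from step 4 through step 11 cancels to the identity and can be dropped.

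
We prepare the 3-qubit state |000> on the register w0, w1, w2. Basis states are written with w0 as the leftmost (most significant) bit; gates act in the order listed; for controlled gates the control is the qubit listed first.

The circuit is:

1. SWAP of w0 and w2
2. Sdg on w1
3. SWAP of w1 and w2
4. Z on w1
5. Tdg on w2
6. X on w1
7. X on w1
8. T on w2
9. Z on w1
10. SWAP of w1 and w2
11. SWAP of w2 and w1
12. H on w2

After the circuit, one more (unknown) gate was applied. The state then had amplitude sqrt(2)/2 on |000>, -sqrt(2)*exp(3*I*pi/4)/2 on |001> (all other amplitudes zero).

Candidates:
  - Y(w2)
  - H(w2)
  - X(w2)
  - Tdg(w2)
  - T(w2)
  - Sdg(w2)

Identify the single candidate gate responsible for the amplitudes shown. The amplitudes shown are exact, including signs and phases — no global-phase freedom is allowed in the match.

It was Tdg(w2) that produced the state shown.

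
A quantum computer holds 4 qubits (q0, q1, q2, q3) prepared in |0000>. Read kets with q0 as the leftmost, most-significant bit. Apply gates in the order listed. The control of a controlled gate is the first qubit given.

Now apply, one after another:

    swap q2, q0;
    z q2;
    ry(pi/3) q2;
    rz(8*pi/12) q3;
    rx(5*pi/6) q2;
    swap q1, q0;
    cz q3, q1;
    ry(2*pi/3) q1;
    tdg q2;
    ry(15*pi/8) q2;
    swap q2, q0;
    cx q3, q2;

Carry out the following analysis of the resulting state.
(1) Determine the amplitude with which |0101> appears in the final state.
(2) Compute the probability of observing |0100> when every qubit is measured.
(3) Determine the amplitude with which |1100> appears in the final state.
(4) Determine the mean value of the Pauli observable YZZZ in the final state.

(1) |0101> carries amplitude 0 in the final state.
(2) A full measurement returns |0100> with probability -3*sqrt(3)*cos(pi/16)**2/32 + 3*sqrt(3)*sin(pi/16)**2/32 + 3*sin(pi/16)**2/8 + 3*cos(pi/16)**2/8 + 3*sqrt(3)*exp(-I*pi/4)*sin(pi/16)*cos(pi/16)/16 - 3*I*exp(-I*pi/4)*sin(pi/16)*cos(pi/16)/32 + 3*I*exp(I*pi/4)*sin(pi/16)*cos(pi/16)/32 + 3*sqrt(3)*exp(I*pi/4)*sin(pi/16)*cos(pi/16)/16.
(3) The amplitude on |1100> is sqrt(6)*exp(-7*I*pi/12)*cos(pi/16)/16 + 3*sqrt(6)*I*exp(-7*I*pi/12)*cos(pi/16)/16 + 3*sqrt(6)*exp(-I*pi/3)*sin(pi/16)/16 + 3*sqrt(2)*I*exp(-7*I*pi/12)*cos(pi/16)/16 - 3*sqrt(2)*I*exp(-I*pi/3)*sin(pi/16)/16 - sqrt(6)*I*exp(-I*pi/3)*sin(pi/16)/16 - 3*sqrt(2)*exp(-I*pi/3)*sin(pi/16)/16 - 3*sqrt(2)*exp(-7*I*pi/12)*cos(pi/16)/16.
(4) In the final state, YZZZ has expectation sqrt(2)/16 + sqrt(6)/8.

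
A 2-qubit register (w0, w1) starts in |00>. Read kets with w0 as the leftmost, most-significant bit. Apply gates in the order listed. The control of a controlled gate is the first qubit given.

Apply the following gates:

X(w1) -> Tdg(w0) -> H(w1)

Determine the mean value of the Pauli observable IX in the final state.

The observable IX averages to -1.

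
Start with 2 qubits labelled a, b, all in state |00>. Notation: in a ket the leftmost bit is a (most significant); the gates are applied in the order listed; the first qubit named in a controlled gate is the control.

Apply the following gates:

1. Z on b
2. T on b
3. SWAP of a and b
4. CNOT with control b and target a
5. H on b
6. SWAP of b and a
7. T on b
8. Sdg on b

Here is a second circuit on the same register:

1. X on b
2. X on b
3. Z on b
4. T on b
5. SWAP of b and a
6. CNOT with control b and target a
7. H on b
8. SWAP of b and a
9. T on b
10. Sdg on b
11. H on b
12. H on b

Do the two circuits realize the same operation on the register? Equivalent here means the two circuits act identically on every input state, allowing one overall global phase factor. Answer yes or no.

Yes — the two circuits implement the same unitary up to a global phase.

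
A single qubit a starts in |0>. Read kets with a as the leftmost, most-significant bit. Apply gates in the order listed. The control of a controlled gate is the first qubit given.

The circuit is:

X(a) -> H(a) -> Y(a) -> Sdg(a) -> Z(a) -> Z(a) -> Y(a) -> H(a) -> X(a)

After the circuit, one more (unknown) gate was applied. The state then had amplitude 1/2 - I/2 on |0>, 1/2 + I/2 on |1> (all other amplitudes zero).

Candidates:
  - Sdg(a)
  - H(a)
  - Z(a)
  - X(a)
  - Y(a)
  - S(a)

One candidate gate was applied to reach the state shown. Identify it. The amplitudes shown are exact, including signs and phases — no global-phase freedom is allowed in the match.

The applied gate was Z(a).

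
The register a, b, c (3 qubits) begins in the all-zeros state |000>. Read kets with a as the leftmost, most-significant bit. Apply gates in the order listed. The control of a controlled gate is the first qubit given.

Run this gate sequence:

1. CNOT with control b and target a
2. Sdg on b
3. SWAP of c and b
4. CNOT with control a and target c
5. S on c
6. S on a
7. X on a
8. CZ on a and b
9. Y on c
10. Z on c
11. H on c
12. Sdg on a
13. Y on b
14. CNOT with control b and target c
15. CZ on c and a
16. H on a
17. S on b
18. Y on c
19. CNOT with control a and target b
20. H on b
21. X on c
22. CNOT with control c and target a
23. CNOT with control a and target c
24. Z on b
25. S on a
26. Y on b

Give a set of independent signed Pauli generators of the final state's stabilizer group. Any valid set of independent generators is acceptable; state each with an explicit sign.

The final state is stabilized by the group generated by -YII, -IXZ, -IZX; other independent generating sets are equally valid.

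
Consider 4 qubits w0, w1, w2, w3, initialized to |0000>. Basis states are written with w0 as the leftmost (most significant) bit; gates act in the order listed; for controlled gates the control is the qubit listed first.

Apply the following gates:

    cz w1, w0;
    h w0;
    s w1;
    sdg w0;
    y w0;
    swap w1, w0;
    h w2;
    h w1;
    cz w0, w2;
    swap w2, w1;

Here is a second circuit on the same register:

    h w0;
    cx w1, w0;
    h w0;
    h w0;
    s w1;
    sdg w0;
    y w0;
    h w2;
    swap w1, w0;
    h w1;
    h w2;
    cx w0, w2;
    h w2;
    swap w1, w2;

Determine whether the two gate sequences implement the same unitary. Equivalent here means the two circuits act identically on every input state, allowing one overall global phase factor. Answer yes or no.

Yes: on every input state the two circuits agree up to one overall phase factor.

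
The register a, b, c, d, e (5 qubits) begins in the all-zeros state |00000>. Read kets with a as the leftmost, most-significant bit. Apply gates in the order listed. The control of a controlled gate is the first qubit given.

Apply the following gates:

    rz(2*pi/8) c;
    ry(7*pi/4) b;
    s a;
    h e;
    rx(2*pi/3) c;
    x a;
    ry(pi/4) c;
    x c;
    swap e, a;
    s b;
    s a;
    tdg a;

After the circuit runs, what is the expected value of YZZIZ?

The observable YZZIZ averages to -sqrt(2)/8.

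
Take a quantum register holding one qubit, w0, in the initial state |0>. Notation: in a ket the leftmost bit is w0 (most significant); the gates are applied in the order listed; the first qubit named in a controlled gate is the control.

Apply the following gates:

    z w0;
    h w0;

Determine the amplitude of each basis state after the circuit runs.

The final amplitudes are sqrt(2)/2 on |0>, sqrt(2)/2 on |1>.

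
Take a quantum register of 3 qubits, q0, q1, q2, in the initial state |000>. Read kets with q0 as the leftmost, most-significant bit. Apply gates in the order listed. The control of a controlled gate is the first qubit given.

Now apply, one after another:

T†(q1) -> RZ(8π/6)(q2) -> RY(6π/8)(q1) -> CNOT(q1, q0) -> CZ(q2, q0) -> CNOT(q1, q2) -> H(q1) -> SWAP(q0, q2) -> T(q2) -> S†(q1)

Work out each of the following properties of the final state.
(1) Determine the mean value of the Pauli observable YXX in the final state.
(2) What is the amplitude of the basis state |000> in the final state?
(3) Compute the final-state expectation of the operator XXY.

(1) The observable YXX averages to 1/2.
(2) |000> carries amplitude -sqrt(4 - 2*sqrt(2))*exp(I*pi/3)/4 in the final state.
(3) The observable XXY averages to 1/2.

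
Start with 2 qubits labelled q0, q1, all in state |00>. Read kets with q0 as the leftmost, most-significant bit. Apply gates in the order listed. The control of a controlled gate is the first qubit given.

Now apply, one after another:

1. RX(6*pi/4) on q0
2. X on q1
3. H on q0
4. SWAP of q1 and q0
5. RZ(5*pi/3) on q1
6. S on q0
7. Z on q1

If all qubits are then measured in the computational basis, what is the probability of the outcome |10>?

The probability of measuring |10> is 1/2.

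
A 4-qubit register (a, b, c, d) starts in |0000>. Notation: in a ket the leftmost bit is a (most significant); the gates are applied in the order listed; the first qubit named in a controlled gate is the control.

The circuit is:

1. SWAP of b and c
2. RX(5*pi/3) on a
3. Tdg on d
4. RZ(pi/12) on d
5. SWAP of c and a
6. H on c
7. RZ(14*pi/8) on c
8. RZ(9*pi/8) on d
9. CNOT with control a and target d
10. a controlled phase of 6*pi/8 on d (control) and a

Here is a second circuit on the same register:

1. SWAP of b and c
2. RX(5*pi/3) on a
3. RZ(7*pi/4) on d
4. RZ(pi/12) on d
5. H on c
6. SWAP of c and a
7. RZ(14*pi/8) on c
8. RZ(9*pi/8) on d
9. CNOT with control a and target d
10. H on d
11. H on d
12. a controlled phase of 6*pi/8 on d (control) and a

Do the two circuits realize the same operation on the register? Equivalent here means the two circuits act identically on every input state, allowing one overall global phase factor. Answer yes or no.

No — the two circuits implement different unitaries, even allowing a global phase.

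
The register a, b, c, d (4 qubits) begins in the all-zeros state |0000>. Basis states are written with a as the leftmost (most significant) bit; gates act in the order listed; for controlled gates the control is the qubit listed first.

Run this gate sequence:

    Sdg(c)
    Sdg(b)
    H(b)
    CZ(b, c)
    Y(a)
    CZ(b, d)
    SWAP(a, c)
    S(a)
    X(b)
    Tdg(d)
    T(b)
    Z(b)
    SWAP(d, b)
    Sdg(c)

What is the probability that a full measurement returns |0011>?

Outcome |0011> occurs with probability 1/2.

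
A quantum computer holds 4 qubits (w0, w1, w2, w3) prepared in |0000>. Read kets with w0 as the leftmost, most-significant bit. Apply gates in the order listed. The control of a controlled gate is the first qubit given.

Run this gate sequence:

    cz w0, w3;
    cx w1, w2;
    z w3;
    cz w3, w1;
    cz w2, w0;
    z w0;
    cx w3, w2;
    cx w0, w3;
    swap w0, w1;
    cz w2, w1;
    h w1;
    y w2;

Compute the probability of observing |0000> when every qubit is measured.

A full measurement returns |0000> with probability 0.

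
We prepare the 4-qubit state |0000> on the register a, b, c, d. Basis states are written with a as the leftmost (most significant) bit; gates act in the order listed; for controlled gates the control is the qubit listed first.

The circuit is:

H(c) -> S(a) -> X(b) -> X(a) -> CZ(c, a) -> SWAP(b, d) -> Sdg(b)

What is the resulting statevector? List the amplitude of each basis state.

The final amplitudes are sqrt(2)/2 on |1001>, -sqrt(2)/2 on |1011>, and 0 on every other basis state.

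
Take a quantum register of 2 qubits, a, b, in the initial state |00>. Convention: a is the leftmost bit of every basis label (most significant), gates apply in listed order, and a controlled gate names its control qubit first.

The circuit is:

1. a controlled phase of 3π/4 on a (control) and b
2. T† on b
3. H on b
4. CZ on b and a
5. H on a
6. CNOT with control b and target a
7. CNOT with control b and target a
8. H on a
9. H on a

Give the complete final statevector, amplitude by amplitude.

After the circuit, the state carries amplitude 1/2 on |00>, 1/2 on |01>, 1/2 on |10>, 1/2 on |11>. Key observation: the block from step 5 through step 8 cancels to the identity and can be dropped.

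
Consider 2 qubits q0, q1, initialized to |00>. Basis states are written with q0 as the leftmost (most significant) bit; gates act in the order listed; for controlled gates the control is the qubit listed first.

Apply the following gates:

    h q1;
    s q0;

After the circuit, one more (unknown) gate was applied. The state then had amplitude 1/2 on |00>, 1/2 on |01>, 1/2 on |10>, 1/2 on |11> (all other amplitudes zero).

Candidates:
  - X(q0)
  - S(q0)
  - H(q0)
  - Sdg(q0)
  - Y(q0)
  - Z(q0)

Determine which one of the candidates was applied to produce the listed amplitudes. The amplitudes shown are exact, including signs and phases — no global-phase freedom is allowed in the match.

The applied gate was H(q0).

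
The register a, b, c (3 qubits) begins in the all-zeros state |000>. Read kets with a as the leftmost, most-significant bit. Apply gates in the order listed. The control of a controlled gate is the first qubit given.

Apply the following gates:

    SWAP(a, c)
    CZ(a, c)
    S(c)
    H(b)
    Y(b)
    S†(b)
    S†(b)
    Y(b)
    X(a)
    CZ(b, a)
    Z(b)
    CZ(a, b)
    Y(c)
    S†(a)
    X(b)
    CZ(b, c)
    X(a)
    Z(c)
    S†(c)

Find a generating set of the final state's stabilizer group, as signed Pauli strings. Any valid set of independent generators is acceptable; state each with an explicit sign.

The stabilizer group can be generated by -IXI, +ZII, -IIZ, among other valid generating sets.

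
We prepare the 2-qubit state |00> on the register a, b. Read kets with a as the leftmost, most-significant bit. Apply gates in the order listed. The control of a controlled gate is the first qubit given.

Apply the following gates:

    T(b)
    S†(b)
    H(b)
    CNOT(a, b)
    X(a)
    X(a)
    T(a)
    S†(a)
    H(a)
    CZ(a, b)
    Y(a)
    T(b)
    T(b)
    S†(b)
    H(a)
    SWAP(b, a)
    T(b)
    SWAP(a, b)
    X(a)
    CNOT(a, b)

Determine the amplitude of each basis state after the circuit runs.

The resulting statevector has amplitude -sqrt(2)*exp(3*I*pi/4)/2 on |00>, 0 on |01>, sqrt(2)*I/2 on |10>, 0 on |11>.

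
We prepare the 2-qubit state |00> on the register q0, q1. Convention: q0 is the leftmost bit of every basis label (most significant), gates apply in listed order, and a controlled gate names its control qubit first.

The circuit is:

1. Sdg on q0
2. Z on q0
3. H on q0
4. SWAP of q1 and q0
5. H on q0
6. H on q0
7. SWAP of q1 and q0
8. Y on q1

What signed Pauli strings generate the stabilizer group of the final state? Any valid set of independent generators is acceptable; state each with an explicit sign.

One valid set of independent stabilizer generators is +XI, -IZ (any independent generating set of the same group is equally correct). Key observation: the block from step 4 through step 7 cancels to the identity and can be dropped.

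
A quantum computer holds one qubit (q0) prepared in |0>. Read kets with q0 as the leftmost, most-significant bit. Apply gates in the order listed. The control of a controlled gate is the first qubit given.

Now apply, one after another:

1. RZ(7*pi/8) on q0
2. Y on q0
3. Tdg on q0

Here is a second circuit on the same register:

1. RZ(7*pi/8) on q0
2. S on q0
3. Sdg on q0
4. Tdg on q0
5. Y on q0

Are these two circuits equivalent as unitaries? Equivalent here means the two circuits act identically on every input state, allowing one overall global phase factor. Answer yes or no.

No — the two circuits implement different unitaries, even allowing a global phase.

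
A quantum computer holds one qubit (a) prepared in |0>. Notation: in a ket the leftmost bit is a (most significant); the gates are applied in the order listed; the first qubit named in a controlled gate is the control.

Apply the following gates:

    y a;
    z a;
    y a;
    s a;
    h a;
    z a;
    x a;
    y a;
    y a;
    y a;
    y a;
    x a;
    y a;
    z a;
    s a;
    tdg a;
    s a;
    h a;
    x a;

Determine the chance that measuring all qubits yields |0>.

Outcome |0> occurs with probability 1/2 - sqrt(2)/4. Key observation: gates 7-12 undo each other exactly, leaving only the rest of the circuit to track.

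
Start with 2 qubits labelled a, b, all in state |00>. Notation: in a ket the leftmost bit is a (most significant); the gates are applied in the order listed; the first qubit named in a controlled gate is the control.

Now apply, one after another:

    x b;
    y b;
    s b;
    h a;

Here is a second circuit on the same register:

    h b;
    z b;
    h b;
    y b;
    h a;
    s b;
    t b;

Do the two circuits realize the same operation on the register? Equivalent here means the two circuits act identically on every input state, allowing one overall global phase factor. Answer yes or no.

No — the two circuits implement different unitaries, even allowing a global phase.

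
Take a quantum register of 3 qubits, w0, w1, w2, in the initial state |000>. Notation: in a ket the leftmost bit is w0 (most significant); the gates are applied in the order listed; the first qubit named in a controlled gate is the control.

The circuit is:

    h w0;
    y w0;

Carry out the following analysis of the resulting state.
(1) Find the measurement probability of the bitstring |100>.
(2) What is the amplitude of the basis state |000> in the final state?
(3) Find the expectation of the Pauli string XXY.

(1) The probability of measuring |100> is 1/2.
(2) The final state's coefficient on |000> equals -sqrt(2)*I/2.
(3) In the final state, XXY has expectation 0.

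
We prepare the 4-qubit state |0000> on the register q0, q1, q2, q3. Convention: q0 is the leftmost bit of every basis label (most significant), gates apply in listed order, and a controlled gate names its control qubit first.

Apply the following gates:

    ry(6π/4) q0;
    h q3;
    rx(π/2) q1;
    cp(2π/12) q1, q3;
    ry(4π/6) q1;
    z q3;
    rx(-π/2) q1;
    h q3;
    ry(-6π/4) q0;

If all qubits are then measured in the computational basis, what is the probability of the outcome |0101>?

The probability of measuring |0101> is 1/8 - sqrt(3)/16.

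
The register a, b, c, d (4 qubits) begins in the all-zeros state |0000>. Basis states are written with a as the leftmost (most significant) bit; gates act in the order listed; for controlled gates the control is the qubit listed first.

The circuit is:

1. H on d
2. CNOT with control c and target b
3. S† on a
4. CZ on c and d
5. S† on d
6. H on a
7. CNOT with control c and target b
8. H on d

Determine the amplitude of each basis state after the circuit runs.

After the circuit, the state carries amplitude sqrt(2)*(1 - I)/4 on |0000>, sqrt(2)*(1 + I)/4 on |0001>, sqrt(2)*(1 - I)/4 on |1000>, sqrt(2)*(1 + I)/4 on |1001>, and 0 on every other basis state.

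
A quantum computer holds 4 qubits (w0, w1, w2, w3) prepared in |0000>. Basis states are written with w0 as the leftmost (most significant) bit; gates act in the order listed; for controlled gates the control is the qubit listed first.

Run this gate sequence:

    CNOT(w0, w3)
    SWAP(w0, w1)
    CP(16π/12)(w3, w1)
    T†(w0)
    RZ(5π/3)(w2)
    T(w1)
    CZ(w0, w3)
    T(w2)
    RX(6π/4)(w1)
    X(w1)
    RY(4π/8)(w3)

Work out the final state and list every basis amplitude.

After the circuit, the state carries amplitude exp(2*I*pi/3)/2 on |0000>, exp(2*I*pi/3)/2 on |0001>, exp(I*pi/6)/2 on |0100>, exp(I*pi/6)/2 on |0101>, and 0 on every other basis state.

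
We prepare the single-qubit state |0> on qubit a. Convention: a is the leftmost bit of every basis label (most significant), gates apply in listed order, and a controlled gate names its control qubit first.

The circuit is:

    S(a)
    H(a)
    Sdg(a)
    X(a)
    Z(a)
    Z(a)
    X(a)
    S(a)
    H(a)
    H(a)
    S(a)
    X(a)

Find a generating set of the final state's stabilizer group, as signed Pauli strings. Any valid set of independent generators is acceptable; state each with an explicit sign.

One valid set of independent stabilizer generators is -Y (any independent generating set of the same group is equally correct). Key observation: gates 2-9 undo each other exactly, leaving only the rest of the circuit to track.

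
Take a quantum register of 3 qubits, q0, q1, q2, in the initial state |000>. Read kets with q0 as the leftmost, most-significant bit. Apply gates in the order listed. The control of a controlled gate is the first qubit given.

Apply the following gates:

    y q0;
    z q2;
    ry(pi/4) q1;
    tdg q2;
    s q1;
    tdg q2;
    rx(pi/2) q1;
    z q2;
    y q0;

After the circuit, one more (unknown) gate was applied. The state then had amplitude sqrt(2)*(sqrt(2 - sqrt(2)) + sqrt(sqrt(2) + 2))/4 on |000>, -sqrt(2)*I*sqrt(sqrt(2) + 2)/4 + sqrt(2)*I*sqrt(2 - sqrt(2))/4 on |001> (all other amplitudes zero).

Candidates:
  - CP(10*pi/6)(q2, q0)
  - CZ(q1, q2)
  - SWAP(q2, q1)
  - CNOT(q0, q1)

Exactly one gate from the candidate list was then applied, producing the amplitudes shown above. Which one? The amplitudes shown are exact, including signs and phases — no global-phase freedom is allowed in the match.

The unique candidate consistent with the amplitudes is SWAP(q2, q1).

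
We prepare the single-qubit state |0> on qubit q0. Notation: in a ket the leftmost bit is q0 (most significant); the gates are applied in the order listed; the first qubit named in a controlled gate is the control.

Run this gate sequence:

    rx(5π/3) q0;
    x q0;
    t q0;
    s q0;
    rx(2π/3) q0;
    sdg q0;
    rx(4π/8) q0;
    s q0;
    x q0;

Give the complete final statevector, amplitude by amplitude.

The final amplitudes are -sqrt(6)/8 - 3*sqrt(2)*exp(I*pi/4)/8 - sqrt(6)*exp(3*I*pi/4)/8 - sqrt(2)*I/8 on |0>, sqrt(6)/8 - 3*sqrt(2)*exp(I*pi/4)/8 - sqrt(2)*I/8 + sqrt(6)*exp(3*I*pi/4)/8 on |1>.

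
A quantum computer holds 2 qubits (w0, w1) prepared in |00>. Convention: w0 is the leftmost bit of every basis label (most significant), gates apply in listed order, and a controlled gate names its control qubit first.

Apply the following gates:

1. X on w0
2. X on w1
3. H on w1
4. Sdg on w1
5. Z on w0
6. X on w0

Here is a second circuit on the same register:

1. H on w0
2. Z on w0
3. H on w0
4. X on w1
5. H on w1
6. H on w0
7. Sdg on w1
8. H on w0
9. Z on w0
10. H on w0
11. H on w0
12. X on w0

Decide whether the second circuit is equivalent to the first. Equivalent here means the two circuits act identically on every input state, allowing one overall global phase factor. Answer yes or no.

Yes: on every input state the two circuits agree up to one overall phase factor.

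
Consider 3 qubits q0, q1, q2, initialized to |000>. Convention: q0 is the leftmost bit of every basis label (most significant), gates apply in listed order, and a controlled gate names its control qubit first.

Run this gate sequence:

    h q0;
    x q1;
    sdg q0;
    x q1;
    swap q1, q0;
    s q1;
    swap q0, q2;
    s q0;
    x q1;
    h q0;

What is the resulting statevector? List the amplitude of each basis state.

The resulting statevector has amplitude 1/2 on |000>, 0 on |001>, 1/2 on |010>, 0 on |011>, 1/2 on |100>, 0 on |101>, 1/2 on |110>, 0 on |111>.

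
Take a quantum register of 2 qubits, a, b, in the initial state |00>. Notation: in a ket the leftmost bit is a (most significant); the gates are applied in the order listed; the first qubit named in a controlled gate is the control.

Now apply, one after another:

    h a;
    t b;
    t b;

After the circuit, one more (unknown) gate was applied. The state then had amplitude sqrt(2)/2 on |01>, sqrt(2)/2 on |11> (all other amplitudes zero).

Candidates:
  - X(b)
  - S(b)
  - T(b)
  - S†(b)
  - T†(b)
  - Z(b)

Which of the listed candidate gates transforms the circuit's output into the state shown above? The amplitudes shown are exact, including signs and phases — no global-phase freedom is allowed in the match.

The unique candidate consistent with the amplitudes is X(b).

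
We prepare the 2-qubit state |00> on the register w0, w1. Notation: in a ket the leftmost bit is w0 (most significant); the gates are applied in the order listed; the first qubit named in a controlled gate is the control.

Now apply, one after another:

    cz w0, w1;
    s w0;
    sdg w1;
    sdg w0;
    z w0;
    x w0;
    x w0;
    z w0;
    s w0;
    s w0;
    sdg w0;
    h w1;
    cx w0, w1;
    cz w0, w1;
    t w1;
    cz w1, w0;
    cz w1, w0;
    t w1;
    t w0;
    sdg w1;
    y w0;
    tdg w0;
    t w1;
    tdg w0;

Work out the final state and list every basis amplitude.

After the circuit, the state carries amplitude 0 on |00>, 0 on |01>, sqrt(2)/2 on |10>, sqrt(2)*exp(I*pi/4)/2 on |11>.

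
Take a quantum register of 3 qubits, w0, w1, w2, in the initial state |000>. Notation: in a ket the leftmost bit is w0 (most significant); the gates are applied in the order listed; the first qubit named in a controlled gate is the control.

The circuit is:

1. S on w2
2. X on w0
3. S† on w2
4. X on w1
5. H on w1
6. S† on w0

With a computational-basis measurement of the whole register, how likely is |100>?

A full measurement returns |100> with probability 1/2.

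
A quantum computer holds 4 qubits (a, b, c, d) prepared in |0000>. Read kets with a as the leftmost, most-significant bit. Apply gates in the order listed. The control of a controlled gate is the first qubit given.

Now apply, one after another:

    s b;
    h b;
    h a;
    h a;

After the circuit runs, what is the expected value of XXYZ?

In the final state, XXYZ has expectation 0. Key observation: gates 3-4 undo each other exactly, leaving only the rest of the circuit to track.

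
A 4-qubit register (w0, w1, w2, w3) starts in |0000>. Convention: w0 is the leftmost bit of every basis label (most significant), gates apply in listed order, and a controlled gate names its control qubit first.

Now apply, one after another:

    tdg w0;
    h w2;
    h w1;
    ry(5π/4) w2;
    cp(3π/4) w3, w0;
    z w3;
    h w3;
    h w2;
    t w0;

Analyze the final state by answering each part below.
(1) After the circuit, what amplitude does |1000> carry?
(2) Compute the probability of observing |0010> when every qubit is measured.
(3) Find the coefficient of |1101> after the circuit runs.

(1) The final state's coefficient on |1000> equals 0.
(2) The probability of measuring |0010> is sqrt(2)/16 + 1/8.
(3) The amplitude on |1101> is 0.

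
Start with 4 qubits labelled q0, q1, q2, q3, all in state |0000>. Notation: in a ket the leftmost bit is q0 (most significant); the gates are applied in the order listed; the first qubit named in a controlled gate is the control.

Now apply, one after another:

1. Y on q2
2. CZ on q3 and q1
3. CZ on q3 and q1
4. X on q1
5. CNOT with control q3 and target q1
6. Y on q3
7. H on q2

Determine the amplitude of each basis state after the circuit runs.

The resulting statevector has amplitude -sqrt(2)/2 on |0101>, sqrt(2)/2 on |0111>, and 0 on every other basis state. Key observation: gates 2-3 undo each other exactly, leaving only the rest of the circuit to track.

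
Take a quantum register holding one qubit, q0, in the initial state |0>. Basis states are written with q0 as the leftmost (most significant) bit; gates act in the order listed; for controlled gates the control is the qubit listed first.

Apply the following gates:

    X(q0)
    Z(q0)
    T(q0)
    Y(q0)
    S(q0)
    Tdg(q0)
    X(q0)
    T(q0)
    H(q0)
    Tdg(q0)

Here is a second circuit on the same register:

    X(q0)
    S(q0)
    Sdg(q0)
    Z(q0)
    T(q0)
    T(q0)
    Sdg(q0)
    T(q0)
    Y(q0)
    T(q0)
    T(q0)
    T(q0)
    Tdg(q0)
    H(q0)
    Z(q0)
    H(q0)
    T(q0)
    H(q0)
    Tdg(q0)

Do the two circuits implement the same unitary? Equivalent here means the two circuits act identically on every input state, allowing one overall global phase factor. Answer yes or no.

No, they are not equivalent — no single phase factor reconciles the two unitaries.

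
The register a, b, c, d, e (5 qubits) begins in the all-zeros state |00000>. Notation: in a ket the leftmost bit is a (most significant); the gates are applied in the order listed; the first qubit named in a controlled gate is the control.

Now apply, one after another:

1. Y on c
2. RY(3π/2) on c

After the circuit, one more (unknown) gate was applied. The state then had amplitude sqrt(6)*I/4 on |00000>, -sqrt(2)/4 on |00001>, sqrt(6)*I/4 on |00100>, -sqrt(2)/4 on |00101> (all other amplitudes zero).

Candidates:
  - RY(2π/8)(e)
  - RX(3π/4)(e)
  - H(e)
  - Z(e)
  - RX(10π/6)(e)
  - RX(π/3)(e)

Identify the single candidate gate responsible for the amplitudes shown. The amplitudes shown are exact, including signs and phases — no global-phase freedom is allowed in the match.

The unique candidate consistent with the amplitudes is RX(10π/6)(e).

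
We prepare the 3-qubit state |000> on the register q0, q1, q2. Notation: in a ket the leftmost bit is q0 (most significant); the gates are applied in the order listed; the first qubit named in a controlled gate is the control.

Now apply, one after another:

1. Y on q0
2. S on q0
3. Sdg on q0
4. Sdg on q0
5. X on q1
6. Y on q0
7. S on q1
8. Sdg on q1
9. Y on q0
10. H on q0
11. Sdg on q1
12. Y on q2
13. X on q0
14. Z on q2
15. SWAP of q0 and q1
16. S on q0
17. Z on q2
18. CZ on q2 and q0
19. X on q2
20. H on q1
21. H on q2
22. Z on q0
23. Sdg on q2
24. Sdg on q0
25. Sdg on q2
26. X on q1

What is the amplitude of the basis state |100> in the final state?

The amplitude on |100> is -sqrt(2)/2. Key observation: steps 6-9 multiply out to the identity, so the circuit reduces to the remaining gates.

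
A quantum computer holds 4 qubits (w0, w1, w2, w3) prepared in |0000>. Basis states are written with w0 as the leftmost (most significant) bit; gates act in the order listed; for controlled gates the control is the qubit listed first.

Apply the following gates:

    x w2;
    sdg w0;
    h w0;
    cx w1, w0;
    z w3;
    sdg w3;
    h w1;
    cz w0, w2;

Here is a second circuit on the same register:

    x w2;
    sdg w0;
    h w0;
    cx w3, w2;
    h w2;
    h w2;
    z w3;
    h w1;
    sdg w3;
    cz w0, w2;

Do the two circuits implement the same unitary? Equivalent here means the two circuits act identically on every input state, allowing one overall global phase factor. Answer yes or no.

No, they are not equivalent — no single phase factor reconciles the two unitaries.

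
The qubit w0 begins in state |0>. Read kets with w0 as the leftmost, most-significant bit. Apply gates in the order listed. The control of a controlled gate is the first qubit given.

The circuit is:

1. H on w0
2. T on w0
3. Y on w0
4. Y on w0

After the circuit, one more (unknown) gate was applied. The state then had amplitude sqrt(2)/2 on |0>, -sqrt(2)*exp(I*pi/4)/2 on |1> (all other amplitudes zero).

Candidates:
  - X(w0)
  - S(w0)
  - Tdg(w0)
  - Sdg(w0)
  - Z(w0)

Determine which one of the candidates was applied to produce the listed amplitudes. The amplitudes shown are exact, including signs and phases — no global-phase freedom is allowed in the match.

The applied gate was Z(w0).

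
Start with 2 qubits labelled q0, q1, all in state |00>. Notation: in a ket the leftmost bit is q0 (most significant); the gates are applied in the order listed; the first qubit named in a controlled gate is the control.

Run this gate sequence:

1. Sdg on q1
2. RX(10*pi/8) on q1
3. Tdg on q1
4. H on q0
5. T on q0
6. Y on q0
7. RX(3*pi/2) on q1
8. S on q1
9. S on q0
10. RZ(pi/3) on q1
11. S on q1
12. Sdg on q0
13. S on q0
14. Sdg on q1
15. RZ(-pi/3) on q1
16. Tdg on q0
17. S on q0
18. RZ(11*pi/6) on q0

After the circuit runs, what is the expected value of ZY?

The observable ZY averages to 0. Key observation: the block from step 10 through step 15 cancels to the identity and can be dropped.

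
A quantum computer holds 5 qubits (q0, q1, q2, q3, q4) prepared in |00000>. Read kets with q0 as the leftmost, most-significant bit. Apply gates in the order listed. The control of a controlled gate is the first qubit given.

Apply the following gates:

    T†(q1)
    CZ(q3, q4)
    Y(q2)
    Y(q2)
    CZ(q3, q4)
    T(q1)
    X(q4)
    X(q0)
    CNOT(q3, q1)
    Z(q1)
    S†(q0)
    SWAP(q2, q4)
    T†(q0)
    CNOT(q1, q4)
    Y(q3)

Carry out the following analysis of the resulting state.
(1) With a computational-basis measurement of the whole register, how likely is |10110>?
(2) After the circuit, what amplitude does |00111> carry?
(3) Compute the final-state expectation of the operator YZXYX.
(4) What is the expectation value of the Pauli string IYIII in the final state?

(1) The probability of measuring |10110> is 1. Key observation: the block from step 1 through step 6 cancels to the identity and can be dropped.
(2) The amplitude on |00111> is 0.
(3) The observable YZXYX averages to 0.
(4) The expectation value of IYIII is 0.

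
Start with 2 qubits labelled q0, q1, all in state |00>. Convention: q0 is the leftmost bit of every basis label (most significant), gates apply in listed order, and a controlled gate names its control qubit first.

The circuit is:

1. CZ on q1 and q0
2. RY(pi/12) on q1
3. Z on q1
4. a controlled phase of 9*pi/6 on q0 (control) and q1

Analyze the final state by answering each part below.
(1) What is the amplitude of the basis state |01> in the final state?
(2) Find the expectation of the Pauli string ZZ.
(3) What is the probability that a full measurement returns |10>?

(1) The final state's coefficient on |01> equals -sqrt(sqrt(2) + 2)/4 + sqrt(6 - 3*sqrt(2))/4.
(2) In the final state, ZZ has expectation sqrt(2)/4 + sqrt(6)/4.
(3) Outcome |10> occurs with probability 0.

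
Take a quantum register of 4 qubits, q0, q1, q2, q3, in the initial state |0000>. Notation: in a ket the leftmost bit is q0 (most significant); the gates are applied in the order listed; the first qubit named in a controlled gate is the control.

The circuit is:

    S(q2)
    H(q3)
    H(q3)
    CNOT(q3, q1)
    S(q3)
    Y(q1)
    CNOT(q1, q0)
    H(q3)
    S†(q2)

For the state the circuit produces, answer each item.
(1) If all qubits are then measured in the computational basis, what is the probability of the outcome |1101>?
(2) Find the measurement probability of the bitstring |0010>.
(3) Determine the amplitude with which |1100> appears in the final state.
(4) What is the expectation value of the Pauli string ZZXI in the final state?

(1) Outcome |1101> occurs with probability 1/2.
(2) The probability of measuring |0010> is 0.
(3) |1100> carries amplitude sqrt(2)*I/2 in the final state.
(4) In the final state, ZZXI has expectation 0.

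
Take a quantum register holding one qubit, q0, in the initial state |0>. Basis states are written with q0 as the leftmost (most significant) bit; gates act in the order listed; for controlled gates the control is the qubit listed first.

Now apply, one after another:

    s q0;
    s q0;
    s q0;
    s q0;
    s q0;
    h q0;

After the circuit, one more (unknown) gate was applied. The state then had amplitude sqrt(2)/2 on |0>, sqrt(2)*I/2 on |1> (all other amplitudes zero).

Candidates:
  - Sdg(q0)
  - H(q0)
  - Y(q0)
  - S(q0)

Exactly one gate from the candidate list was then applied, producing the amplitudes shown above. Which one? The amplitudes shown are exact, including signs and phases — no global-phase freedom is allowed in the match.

The unique candidate consistent with the amplitudes is S(q0). Key observation: steps 2-5 multiply out to the identity, so the circuit reduces to the remaining gates.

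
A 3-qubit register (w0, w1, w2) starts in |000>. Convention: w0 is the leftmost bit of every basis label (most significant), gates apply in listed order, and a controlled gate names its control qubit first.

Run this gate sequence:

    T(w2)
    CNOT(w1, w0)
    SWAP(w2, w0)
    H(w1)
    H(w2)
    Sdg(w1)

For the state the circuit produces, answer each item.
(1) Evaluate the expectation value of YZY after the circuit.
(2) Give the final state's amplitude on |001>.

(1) In the final state, YZY has expectation 0.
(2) The amplitude on |001> is 1/2.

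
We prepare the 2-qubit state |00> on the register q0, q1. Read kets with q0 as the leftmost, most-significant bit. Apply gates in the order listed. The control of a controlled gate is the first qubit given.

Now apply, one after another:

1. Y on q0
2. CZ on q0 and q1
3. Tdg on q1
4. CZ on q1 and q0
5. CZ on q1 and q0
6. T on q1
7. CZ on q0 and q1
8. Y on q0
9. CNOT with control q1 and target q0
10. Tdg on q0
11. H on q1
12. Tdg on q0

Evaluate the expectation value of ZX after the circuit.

The expectation value of ZX is 1. Key observation: steps 1-8 multiply out to the identity, so the circuit reduces to the remaining gates.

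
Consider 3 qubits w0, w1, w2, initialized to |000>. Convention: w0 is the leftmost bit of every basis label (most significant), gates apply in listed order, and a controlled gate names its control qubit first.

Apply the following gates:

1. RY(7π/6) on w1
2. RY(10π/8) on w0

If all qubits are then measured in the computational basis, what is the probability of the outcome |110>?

Outcome |110> occurs with probability sqrt(6)/16 + sqrt(2)/8 + sqrt(3)/8 + 1/4.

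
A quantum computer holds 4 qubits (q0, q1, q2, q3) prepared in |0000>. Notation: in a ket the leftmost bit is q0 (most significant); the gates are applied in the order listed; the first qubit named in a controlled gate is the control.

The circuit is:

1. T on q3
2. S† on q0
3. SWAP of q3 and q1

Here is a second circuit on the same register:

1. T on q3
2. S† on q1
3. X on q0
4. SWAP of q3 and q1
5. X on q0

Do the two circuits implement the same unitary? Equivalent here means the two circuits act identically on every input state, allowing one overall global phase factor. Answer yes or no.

No: there is an input state on which the two circuits produce genuinely different outputs (not merely differing by a phase).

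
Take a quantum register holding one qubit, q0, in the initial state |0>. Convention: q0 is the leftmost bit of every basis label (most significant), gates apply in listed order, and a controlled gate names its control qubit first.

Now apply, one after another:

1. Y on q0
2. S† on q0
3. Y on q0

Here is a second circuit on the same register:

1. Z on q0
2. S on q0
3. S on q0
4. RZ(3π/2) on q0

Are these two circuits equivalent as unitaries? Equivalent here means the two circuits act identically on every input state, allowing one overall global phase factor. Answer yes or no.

No, they are not equivalent — no single phase factor reconciles the two unitaries.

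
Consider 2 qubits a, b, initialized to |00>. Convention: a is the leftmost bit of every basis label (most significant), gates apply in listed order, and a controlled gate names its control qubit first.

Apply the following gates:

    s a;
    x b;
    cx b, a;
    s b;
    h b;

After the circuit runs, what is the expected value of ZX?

The observable ZX averages to 1.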